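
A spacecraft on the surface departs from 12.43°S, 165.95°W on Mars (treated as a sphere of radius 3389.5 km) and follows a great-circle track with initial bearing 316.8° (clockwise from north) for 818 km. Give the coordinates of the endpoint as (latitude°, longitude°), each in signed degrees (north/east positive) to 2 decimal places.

Angular distance δ = d/R = 818/3389.5 = 0.24133 rad; initial bearing θ = 5.5292 rad.
sin φ₂ = sin φ₁ cos δ + cos φ₁ sin δ cos θ = (-0.2152)(0.9710) + (0.9766)(0.2390)(0.7290) = -0.0389, so φ₂ = -2.23°.
Δλ = atan2(sin θ sin δ cos φ₁, cos δ − sin φ₁ sin φ₂) = atan2(-0.1598, 0.9627) = -9.423°.
λ₂ = -165.950° − 9.423° = -175.37°.

-2.23°, -175.37°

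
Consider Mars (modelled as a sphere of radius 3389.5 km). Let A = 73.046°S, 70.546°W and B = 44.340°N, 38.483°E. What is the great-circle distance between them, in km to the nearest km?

Let φ₁ = -1.2749 rad, φ₂ = 0.7739 rad, and Δλ = 1.9029 rad.
cos c = sin φ₁ sin φ₂ + cos φ₁ cos φ₂ cos Δλ = (-0.9565)(0.6989) + (0.2916)(0.7152)(-0.3260) = -0.73654,
so c = arccos(-0.73654) = 2.39873 rad.
Distance = R·c = 3389.5 × 2.3987 ≈ 8131 km.

8131 km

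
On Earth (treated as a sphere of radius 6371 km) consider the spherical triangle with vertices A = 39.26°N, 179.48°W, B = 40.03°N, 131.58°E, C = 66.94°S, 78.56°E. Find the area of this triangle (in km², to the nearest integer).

Side lengths (central angles): a = 1.9948, b = 2.2720, c = 0.6494 rad; semiperimeter s = 2.4581.
By l'Huilier's theorem, tan(E/4) = √[tan(s/2) tan((s−a)/2) tan((s−b)/2) tan((s−c)/2)], giving spherical excess E = 1.0938 rad.
Area = E·R² = 1.0938 × (6371)² ≈ 44397276 km².

44397276 km²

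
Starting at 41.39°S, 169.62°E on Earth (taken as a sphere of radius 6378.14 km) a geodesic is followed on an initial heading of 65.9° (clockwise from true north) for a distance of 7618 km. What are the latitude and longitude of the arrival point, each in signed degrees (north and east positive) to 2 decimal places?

2.40°, -132.20°

Angular distance δ = d/R = 7618/6378.14 = 1.19439 rad; initial bearing θ = 1.1502 rad.
sin φ₂ = sin φ₁ cos δ + cos φ₁ sin δ cos θ = (-0.6612)(0.3676) + (0.7502)(0.9300)(0.4083) = 0.0419, so φ₂ = 2.40°.
Δλ = atan2(sin θ sin δ cos φ₁, cos δ − sin φ₁ sin φ₂) = atan2(0.6369, 0.3953) = 58.176°.
λ₂ = 169.620° + 58.176° = 227.80° → -132.20° after wrapping to (−180°, 180°].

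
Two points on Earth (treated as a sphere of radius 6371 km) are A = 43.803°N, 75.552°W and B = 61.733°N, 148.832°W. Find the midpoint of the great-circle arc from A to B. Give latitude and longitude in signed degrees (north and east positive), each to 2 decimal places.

The central angle between A and B is δ = 0.7842 rad.
With f = 0.5, the slerp weights are sin((1−f)δ)/sin δ = 0.5411 and sin(fδ)/sin δ = 0.5411.
Weighted sum of the unit vectors: (0.5411)·(0.1801,-0.6989,0.6922) + (0.5411)·(-0.4052,-0.2451,0.8808) = (-0.1218, -0.5108, 0.8510).
Converting back: φ = atan2(z, √(x²+y²)) = 58.33°, λ = atan2(y, x) = -103.41°.

58.33°, -103.41°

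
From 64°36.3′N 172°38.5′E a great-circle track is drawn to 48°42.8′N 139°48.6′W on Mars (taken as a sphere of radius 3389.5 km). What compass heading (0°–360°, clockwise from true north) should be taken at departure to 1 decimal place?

With φ₁ = 1.1276, φ₂ = 0.8502, Δλ = 0.8299 rad, the forward-azimuth formula gives
θ = atan2( sin Δλ cos φ₂ , cos φ₁ sin φ₂ − sin φ₁ cos φ₂ cos Δλ ) = atan2(0.4869, -0.0801) = 99.34°.
So the initial bearing is 99.3°.

99.3°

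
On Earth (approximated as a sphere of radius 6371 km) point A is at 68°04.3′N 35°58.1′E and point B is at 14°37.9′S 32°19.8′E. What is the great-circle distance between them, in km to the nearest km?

9201 km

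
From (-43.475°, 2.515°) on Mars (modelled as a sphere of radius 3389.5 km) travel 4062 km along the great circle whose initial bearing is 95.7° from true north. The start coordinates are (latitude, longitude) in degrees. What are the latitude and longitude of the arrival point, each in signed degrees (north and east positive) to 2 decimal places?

-18.51°, 80.32°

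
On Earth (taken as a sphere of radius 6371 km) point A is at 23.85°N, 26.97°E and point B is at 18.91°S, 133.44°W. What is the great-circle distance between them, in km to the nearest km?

Let φ₁ = 0.4163 rad, φ₂ = -0.3300 rad, and Δλ = -2.7997 rad.
cos c = sin φ₁ sin φ₂ + cos φ₁ cos φ₂ cos Δλ = (0.4043)(-0.3241) + (0.9146)(0.9460)(-0.9421) = -0.94620,
so c = arccos(-0.94620) = 2.81208 rad.
Distance = R·c = 6371 × 2.8121 ≈ 17916 km.

17916 km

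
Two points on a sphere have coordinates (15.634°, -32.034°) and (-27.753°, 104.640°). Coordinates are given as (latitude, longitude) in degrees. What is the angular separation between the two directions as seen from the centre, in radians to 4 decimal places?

2.4120 rad

Let φ₁ = 0.2729 rad, φ₂ = -0.4844 rad, and Δλ = 2.3854 rad.
cos c = sin φ₁ sin φ₂ + cos φ₁ cos φ₂ cos Δλ = (0.2695)(-0.4657) + (0.9630)(0.8850)(-0.7275) = -0.74545,
so c = arccos(-0.74545) = 2.41201 rad.
So the angular separation is 2.4120 rad.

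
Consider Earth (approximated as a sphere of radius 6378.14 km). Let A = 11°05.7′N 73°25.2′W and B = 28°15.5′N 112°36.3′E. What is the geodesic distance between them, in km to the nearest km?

15609 km

In radians: φ₁ = 0.1936, φ₂ = 0.4932, Δλ = -173.975° = -3.0364 rad.
cos c = sin φ₁ sin φ₂ + cos φ₁ cos φ₂ cos Δλ = (0.1924)(0.4734) + (0.9813)(0.8808)(-0.9945) = -0.76848,
so c = arccos(-0.76848) = 2.44725 rad.
Distance = R·c = 6378.14 × 2.4473 ≈ 15609 km.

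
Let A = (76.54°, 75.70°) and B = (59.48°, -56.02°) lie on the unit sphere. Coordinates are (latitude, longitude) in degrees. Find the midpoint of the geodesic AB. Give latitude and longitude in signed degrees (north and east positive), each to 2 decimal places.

The central angle between A and B is δ = 0.7088 rad.
With f = 0.5, the slerp weights are sin((1−f)δ)/sin δ = 0.5331 and sin(fδ)/sin δ = 0.5331.
Weighted sum of the unit vectors: (0.5331)·(0.0575,0.2256,0.9725) + (0.5331)·(0.2838,-0.4211,0.8615) = (0.1820, -0.1043, 0.9778).
Converting back: φ = atan2(z, √(x²+y²)) = 77.89°, λ = atan2(y, x) = -29.81°.

77.89°, -29.81°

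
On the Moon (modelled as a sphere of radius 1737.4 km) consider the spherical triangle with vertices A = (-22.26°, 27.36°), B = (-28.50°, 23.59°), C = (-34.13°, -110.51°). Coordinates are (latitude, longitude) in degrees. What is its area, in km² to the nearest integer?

74751 km²

Side lengths (central angles): a = 1.8116, b = 1.9344, c = 0.1241 rad; semiperimeter s = 1.9350.
By l'Huilier's theorem, tan(E/4) = √[tan(s/2) tan((s−a)/2) tan((s−b)/2) tan((s−c)/2)], giving spherical excess E = 0.0248 rad.
Area = E·R² = 0.0248 × (1737.4)² ≈ 74751 km².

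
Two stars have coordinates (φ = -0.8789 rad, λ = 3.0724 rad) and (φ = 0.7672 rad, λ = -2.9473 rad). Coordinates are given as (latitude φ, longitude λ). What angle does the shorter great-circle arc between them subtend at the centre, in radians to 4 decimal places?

1.6620 rad

Let φ₁ = -0.8789 rad, φ₂ = 0.7672 rad, and Δλ = 0.2635 rad.
cos c = sin φ₁ sin φ₂ + cos φ₁ cos φ₂ cos Δλ = (-0.7700)(0.6941) + (0.6380)(0.7199)(0.9655) = -0.09108,
so c = arccos(-0.09108) = 1.66201 rad.
So the angular separation is 1.6620 rad.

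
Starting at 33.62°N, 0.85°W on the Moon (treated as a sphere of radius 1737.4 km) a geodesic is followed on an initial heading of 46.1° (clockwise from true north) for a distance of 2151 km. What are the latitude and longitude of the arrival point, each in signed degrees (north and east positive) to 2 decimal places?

Angular distance δ = d/R = 2151/1737.4 = 1.23806 rad; initial bearing θ = 0.8046 rad.
sin φ₂ = sin φ₁ cos δ + cos φ₁ sin δ cos θ = (0.5537)(0.3266) + (0.8327)(0.9452)(0.6934) = 0.7266, so φ₂ = 46.60°.
Δλ = atan2(sin θ sin δ cos φ₁, cos δ − sin φ₁ sin φ₂) = atan2(0.5671, -0.0757) = 97.600°.
λ₂ = -0.850° + 97.600° = 96.75°.

46.60°, 96.75°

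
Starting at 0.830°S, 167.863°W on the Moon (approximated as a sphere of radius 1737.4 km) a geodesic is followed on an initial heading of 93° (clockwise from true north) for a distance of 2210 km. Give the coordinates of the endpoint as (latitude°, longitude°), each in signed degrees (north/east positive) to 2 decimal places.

-3.11°, -94.96°

Angular distance δ = d/R = 2210/1737.4 = 1.27202 rad; initial bearing θ = 1.6232 rad.
sin φ₂ = sin φ₁ cos δ + cos φ₁ sin δ cos θ = (-0.0145)(0.2944) + (0.9999)(0.9557)(-0.0523) = -0.0543, so φ₂ = -3.11°.
Δλ = atan2(sin θ sin δ cos φ₁, cos δ − sin φ₁ sin φ₂) = atan2(0.9543, 0.2936) = 72.900°.
λ₂ = -167.863° + 72.900° = -94.96°.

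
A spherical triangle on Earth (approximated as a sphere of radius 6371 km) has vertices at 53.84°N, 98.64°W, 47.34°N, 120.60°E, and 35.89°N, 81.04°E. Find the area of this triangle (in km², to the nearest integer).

16236103 km²

Side lengths (central angles): a = 0.5465, b = 1.5755, c = 1.2828 rad; semiperimeter s = 1.7024.
By l'Huilier's theorem, tan(E/4) = √[tan(s/2) tan((s−a)/2) tan((s−b)/2) tan((s−c)/2)], giving spherical excess E = 0.4000 rad.
Area = E·R² = 0.4000 × (6371)² ≈ 16236103 km².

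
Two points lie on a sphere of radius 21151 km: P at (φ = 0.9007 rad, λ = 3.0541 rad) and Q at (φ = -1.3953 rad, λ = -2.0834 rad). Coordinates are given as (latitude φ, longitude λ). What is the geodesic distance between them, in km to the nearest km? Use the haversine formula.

50440 km

In radians: φ₁ = 0.9007, φ₂ = -1.3953, Δλ = 65.643° = 1.1457 rad.
Haversine: a = sin²(Δφ/2) + cos φ₁ cos φ₂ sin²(Δλ/2) = 0.8316 + (0.6211)(0.1746)(0.2938) = 0.86350.
Central angle c = 2·arcsin(√a) = 2.38474 rad.
Distance = R·c = 21151 × 2.3847 ≈ 50440 km.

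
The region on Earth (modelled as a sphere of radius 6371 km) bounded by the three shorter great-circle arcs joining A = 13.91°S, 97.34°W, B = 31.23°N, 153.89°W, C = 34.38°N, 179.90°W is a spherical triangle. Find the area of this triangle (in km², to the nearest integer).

3466531 km²

Side lengths (central angles): a = 0.3844, b = 1.6028, c = 1.2314 rad; semiperimeter s = 1.6093.
By l'Huilier's theorem, tan(E/4) = √[tan(s/2) tan((s−a)/2) tan((s−b)/2) tan((s−c)/2)], giving spherical excess E = 0.0854 rad.
Area = E·R² = 0.0854 × (6371)² ≈ 3466531 km².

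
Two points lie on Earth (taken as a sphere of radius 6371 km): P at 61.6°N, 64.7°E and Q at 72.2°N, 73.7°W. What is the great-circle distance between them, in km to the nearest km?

4805 km

With latitudes φ₁ = 61.600°, φ₂ = 72.200° and longitude difference Δλ = -138.400°:
cos c = sin φ₁ sin φ₂ + cos φ₁ cos φ₂ cos Δλ = (0.8796)(0.9521) + (0.4756)(0.3057)(-0.7478) = 0.72881,
so c = arccos(0.72881) = 0.75421 rad.
Distance = R·c = 6371 × 0.7542 ≈ 4805 km.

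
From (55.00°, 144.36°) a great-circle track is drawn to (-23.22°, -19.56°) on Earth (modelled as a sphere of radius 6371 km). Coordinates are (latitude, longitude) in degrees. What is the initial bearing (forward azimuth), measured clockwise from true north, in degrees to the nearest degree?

With φ₁ = 0.9599, φ₂ = -0.4053, Δλ = -2.8609 rad, the forward-azimuth formula gives
θ = atan2( sin Δλ cos φ₂ , cos φ₁ sin φ₂ − sin φ₁ cos φ₂ cos Δλ ) = atan2(-0.2545, 0.4972) = -27.11°.
Adding 360° brings this into [0°, 360°): 333°.

333°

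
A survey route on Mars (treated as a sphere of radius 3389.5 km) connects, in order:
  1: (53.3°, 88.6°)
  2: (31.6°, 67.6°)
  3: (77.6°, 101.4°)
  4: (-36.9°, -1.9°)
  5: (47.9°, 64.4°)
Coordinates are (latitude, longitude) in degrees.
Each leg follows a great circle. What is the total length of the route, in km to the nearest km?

18156 km

Leg 1→2: central angle 0.4616 rad, distance 1564.7 km.
Leg 2→3: central angle 0.8450 rad, distance 2864.1 km.
Leg 3→4: central angle 2.2471 rad, distance 7616.6 km.
Leg 4→5: central angle 1.8029 rad, distance 6110.8 km.
Total: 1564.7 + 2864.1 + 7616.6 + 6110.8 ≈ 18156 km.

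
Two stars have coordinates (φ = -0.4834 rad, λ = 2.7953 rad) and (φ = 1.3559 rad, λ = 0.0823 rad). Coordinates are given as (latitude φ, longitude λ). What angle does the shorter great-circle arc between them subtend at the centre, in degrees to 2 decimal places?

128.74°

Let φ₁ = -0.4834 rad, φ₂ = 1.3559 rad, and Δλ = -2.7130 rad.
cos c = sin φ₁ sin φ₂ + cos φ₁ cos φ₂ cos Δλ = (-0.4648)(0.9770) + (0.8854)(0.2132)(-0.9096) = -0.62584,
so c = arccos(-0.62584) = 2.24700 rad.
So the angular separation is 128.74°.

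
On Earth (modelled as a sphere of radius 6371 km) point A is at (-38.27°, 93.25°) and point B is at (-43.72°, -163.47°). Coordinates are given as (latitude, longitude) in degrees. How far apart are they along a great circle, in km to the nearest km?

In radians: φ₁ = -0.6679, φ₂ = -0.7631, Δλ = 103.280° = 1.8026 rad.
cos c = sin φ₁ sin φ₂ + cos φ₁ cos φ₂ cos Δλ = (-0.6194)(-0.6911) + (0.7851)(0.7227)(-0.2297) = 0.29773,
so c = arccos(0.29773) = 1.26849 rad.
Distance = R·c = 6371 × 1.2685 ≈ 8082 km.

8082 km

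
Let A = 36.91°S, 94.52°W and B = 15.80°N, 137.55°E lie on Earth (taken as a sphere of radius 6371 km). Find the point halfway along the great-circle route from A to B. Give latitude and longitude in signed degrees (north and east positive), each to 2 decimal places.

Central angle δ = 2.2607 rad. Interpolating on the sphere with fraction f = 0.5:
P = [sin((1−f)δ)·A + sin(fδ)·B] / sin δ = 1.1727·A + 1.1727·B in Cartesian coordinates,
giving P = (-0.9065, -0.1732, -0.3850), i.e. latitude -22.64°, longitude -169.19°.

-22.64°, -169.19°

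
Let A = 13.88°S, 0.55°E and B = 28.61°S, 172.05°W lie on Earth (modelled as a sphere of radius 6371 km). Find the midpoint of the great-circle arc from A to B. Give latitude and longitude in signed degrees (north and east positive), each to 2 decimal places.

The central angle between A and B is δ = 2.3896 rad.
With f = 0.5, the slerp weights are sin((1−f)δ)/sin δ = 1.3616 and sin(fδ)/sin δ = 1.3616.
Weighted sum of the unit vectors: (1.3616)·(0.9708,0.0093,-0.2399) + (1.3616)·(-0.8695,-0.1214,-0.4788) = (0.1379, -0.1526, -0.9786).
Converting back: φ = atan2(z, √(x²+y²)) = -78.13°, λ = atan2(y, x) = -47.90°.

-78.13°, -47.90°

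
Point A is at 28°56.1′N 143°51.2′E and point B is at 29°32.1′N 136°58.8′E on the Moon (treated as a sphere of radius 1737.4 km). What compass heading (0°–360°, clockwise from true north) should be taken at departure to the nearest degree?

With φ₁ = 0.5050, φ₂ = 0.5155, Δλ = -0.1200 rad, the forward-azimuth formula gives
θ = atan2( sin Δλ cos φ₂ , cos φ₁ sin φ₂ − sin φ₁ cos φ₂ cos Δλ ) = atan2(-0.1041, 0.0135) = -82.61°.
Adding 360° brings this into [0°, 360°): 277°.

277°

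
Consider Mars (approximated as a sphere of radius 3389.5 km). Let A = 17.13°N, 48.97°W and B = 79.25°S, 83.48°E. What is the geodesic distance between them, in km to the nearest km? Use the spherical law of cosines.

With latitudes φ₁ = 17.130°, φ₂ = -79.250° and longitude difference Δλ = 132.450°:
cos c = sin φ₁ sin φ₂ + cos φ₁ cos φ₂ cos Δλ = (0.2945)(-0.9825) + (0.9556)(0.1865)(-0.6749) = -0.40968,
so c = arccos(-0.40968) = 1.99290 rad.
Distance = R·c = 3389.5 × 1.9929 ≈ 6755 km.

6755 km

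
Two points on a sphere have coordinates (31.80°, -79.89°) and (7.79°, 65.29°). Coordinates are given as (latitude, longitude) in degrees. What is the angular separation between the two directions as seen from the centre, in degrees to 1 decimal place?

Let φ₁ = 0.5550 rad, φ₂ = 0.1360 rad, and Δλ = 2.5339 rad.
Haversine: a = sin²(Δφ/2) + cos φ₁ cos φ₂ sin²(Δλ/2) = 0.0433 + (0.8499)(0.9908)(0.9105) = 0.80993.
Central angle c = 2·arcsin(√a) = 2.23935 rad.
So the angular separation is 128.3°.

128.3°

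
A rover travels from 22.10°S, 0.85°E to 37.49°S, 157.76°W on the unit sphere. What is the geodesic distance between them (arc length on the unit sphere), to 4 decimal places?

In radians: φ₁ = -0.3857, φ₂ = -0.6543, Δλ = -158.610° = -2.7683 rad.
cos c = sin φ₁ sin φ₂ + cos φ₁ cos φ₂ cos Δλ = (-0.3762)(-0.6086) + (0.9265)(0.7935)(-0.9311) = -0.45555,
so c = arccos(-0.45555) = 2.04378 rad.
On the unit sphere the arc length equals the central angle: 2.0438.

2.0438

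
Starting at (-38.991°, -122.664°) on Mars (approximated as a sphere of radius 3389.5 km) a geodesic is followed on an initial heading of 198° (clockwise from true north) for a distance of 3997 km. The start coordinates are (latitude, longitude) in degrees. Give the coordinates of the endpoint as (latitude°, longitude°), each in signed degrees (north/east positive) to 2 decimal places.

Angular distance δ = d/R = 3997/3389.5 = 1.17923 rad; initial bearing θ = 3.4558 rad.
sin φ₂ = sin φ₁ cos δ + cos φ₁ sin δ cos θ = (-0.6292)(0.3816) + (0.7772)(0.9243)(-0.9511) = -0.9234, so φ₂ = -67.43°.
Δλ = atan2(sin θ sin δ cos φ₁, cos δ − sin φ₁ sin φ₂) = atan2(-0.2220, -0.1994) = -131.923°.
λ₂ = -122.664° − 131.923° = -254.59° → 105.41° after wrapping to (−180°, 180°].

-67.43°, 105.41°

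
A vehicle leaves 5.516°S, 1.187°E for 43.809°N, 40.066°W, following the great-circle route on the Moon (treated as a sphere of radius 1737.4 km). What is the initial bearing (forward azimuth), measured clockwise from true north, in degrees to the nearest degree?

With φ₁ = -0.0963, φ₂ = 0.7646, Δλ = -0.7200 rad, the forward-azimuth formula gives
θ = atan2( sin Δλ cos φ₂ , cos φ₁ sin φ₂ − sin φ₁ cos φ₂ cos Δλ ) = atan2(-0.4758, 0.7412) = -32.70°.
Adding 360° brings this into [0°, 360°): 327°.

327°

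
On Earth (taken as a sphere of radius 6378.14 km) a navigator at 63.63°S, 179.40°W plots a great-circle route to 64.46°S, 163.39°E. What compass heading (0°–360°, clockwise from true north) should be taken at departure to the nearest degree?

256°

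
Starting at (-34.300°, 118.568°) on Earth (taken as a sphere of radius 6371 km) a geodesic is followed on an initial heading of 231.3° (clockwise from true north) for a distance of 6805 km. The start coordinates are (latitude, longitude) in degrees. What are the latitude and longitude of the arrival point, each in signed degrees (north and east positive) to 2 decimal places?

Angular distance δ = d/R = 6805/6371 = 1.06812 rad; initial bearing θ = 4.0369 rad.
sin φ₂ = sin φ₁ cos δ + cos φ₁ sin δ cos θ = (-0.5635)(0.4818) + (0.8261)(0.8763)(-0.6252) = -0.7241, so φ₂ = -46.39°.
Δλ = atan2(sin θ sin δ cos φ₁, cos δ − sin φ₁ sin φ₂) = atan2(-0.5650, 0.0737) = -82.566°.
λ₂ = 118.568° − 82.566° = 36.00°.

-46.39°, 36.00°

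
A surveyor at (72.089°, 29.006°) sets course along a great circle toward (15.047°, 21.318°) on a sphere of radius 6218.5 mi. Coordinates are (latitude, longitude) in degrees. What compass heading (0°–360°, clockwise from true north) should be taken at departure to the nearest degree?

Δλ = -7.688° = -0.1342 rad.
y = sin Δλ · cos φ₂ = (-0.1338)(0.9657) = -0.1292
x = cos φ₁ sin φ₂ − sin φ₁ cos φ₂ cos Δλ = (0.3075)(0.2596) − (0.9515)(0.9657)(0.9910) = -0.8308
θ = atan2(y, x) = -171.16°; adding 360° gives 189°.

189°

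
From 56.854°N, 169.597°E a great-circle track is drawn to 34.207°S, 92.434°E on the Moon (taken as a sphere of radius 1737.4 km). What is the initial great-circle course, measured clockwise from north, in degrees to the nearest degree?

Δλ = -77.163° = -1.3467 rad.
y = sin Δλ · cos φ₂ = (-0.9750)(0.8270) = -0.8063
x = cos φ₁ sin φ₂ − sin φ₁ cos φ₂ cos Δλ = (0.5468)(-0.5622) − (0.8373)(0.8270)(0.2222) = -0.4612
θ = atan2(y, x) = -119.77°; adding 360° gives 240°.

240°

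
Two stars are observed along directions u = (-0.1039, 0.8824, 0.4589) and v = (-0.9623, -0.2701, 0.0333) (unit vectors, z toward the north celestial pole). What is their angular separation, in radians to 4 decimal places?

u·v = -0.1231; |u| = 1.0000, |v| = 1.0000.
cos θ = (u·v)/(|u||v|) = -0.1231, so θ = 1.6942 rad.

1.6942 rad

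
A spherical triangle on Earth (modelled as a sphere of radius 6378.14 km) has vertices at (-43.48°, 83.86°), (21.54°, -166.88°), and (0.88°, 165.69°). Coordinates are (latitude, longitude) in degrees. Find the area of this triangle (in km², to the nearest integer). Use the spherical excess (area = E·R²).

2298129 km²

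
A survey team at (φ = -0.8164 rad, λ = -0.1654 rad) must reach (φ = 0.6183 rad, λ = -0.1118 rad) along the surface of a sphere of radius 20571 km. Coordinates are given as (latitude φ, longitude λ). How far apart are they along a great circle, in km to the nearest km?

With latitudes φ₁ = -46.776°, φ₂ = 35.426° and longitude difference Δλ = 3.071°:
Haversine: a = sin²(Δφ/2) + cos φ₁ cos φ₂ sin²(Δλ/2) = 0.4322 + (0.6848)(0.8149)(0.0007) = 0.43256.
Central angle c = 2·arcsin(√a) = 1.43551 rad.
Distance = R·c = 20571 × 1.4355 ≈ 29530 km.

29530 km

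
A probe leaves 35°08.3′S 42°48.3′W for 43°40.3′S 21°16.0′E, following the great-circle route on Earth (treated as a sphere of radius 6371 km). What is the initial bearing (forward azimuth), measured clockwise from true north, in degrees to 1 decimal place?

120.5°

Δλ = 64.072° = 1.1183 rad.
y = sin Δλ · cos φ₂ = (0.8993)(0.7233) = 0.6505
x = cos φ₁ sin φ₂ − sin φ₁ cos φ₂ cos Δλ = (0.8178)(-0.6905) − (-0.5756)(0.7233)(0.4372) = -0.3827
θ = atan2(y, x) = 120.47°, so the bearing is 120.5°.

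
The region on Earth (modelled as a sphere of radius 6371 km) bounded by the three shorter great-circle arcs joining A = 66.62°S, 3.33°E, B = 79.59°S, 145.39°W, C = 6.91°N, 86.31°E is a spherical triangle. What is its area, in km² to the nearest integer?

Side lengths (central angles): a = 1.8024, b = 1.6331, c = 0.5707 rad; semiperimeter s = 2.0031.
By l'Huilier's theorem, tan(E/4) = √[tan(s/2) tan((s−a)/2) tan((s−b)/2) tan((s−c)/2)], giving spherical excess E = 0.6350 rad.
Area = E·R² = 0.6350 × (6371)² ≈ 25775745 km².

25775745 km²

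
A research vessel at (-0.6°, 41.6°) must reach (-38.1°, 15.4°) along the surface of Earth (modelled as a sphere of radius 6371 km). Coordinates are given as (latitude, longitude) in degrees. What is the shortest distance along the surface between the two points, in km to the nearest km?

4955 km

With latitudes φ₁ = -0.600°, φ₂ = -38.100° and longitude difference Δλ = -26.200°:
cos c = sin φ₁ sin φ₂ + cos φ₁ cos φ₂ cos Δλ = (-0.0105)(-0.6170) + (0.9999)(0.7869)(0.8973) = 0.71251,
so c = arccos(0.71251) = 0.77773 rad.
Distance = R·c = 6371 × 0.7777 ≈ 4955 km.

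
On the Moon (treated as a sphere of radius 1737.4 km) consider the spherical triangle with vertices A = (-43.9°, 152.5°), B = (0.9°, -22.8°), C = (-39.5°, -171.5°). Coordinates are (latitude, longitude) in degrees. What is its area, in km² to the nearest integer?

3393504 km²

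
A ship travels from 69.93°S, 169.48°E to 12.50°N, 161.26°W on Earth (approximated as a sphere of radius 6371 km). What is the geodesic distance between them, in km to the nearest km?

Let φ₁ = -1.2205 rad, φ₂ = 0.2182 rad, and Δλ = 0.5107 rad.
cos c = sin φ₁ sin φ₂ + cos φ₁ cos φ₂ cos Δλ = (-0.9393)(0.2164) + (0.3432)(0.9763)(0.8724) = 0.08899,
so c = arccos(0.08899) = 1.48169 rad.
Distance = R·c = 6371 × 1.4817 ≈ 9440 km.

9440 km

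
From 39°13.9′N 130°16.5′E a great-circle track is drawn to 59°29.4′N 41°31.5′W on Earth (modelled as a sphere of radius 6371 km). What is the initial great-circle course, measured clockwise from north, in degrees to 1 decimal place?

Δλ = -171.800° = -2.9985 rad.
y = sin Δλ · cos φ₂ = (-0.1426)(0.5077) = -0.0724
x = cos φ₁ sin φ₂ − sin φ₁ cos φ₂ cos Δλ = (0.7746)(0.8615) − (0.6325)(0.5077)(-0.9898) = 0.9852
θ = atan2(y, x) = -4.20°; adding 360° gives 355.8°.

355.8°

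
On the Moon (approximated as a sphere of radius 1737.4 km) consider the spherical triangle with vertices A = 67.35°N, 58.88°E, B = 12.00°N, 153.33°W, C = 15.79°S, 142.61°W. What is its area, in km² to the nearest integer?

414218 km²

Side lengths (central angles): a = 0.5192, b = 2.2092, c = 1.6980 rad; semiperimeter s = 2.2132.
By l'Huilier's theorem, tan(E/4) = √[tan(s/2) tan((s−a)/2) tan((s−b)/2) tan((s−c)/2)], giving spherical excess E = 0.1372 rad.
Area = E·R² = 0.1372 × (1737.4)² ≈ 414218 km².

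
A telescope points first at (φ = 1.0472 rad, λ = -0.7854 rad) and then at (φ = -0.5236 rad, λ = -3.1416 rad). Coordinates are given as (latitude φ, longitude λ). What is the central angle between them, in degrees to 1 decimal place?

With latitudes φ₁ = 60.000°, φ₂ = -30.000° and longitude difference Δλ = -135.000°:
Haversine: a = sin²(Δφ/2) + cos φ₁ cos φ₂ sin²(Δλ/2) = 0.5000 + (0.5000)(0.8660)(0.8536) = 0.86960.
Central angle c = 2·arcsin(√a) = 2.40268 rad.
So the angular separation is 137.7°.

137.7°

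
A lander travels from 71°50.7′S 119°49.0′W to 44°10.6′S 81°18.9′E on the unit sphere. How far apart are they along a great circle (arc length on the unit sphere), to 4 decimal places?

Let φ₁ = -1.2539 rad, φ₂ = -0.7710 rad, and Δλ = -2.7728 rad.
Haversine: a = sin²(Δφ/2) + cos φ₁ cos φ₂ sin²(Δλ/2) = 0.0572 + (0.3116)(0.7172)(0.9664) = 0.27313.
Central angle c = 2·arcsin(√a) = 1.09984 rad.
On the unit sphere the arc length equals the central angle: 1.0998.

1.0998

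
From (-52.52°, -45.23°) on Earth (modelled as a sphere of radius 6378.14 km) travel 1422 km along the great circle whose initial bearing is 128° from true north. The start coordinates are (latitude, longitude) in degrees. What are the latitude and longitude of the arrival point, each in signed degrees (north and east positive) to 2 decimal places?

-58.95°, -25.48°

Angular distance δ = d/R = 1422/6378.14 = 0.22295 rad; initial bearing θ = 2.2340 rad.
sin φ₂ = sin φ₁ cos δ + cos φ₁ sin δ cos θ = (-0.7936)(0.9752) + (0.6085)(0.2211)(-0.6157) = -0.8568, so φ₂ = -58.95°.
Δλ = atan2(sin θ sin δ cos φ₁, cos δ − sin φ₁ sin φ₂) = atan2(0.1060, 0.2954) = 19.746°.
λ₂ = -45.230° + 19.746° = -25.48°.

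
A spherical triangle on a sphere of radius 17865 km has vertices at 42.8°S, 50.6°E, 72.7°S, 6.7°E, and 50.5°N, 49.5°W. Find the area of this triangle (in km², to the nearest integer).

426558643 km²

Side lengths (central angles): a = 2.2543, b = 2.2220, c = 0.6336 rad; semiperimeter s = 2.5549.
By l'Huilier's theorem, tan(E/4) = √[tan(s/2) tan((s−a)/2) tan((s−b)/2) tan((s−c)/2)], giving spherical excess E = 1.3365 rad.
Area = E·R² = 1.3365 × (17865)² ≈ 426558643 km².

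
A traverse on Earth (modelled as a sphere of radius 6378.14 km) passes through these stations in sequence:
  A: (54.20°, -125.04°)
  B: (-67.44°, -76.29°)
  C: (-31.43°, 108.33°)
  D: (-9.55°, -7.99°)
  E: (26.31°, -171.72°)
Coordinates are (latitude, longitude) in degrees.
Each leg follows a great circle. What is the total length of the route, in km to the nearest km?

Leg A→B: central angle 2.2156 rad, distance 14131.3 km.
Leg B→C: central angle 1.4149 rad, distance 9024.5 km.
Leg C→D: central angle 1.8614 rad, distance 11872.5 km.
Leg D→E: central angle 2.7443 rad, distance 17503.7 km.
Total: 14131.3 + 9024.5 + 11872.5 + 17503.7 ≈ 52532 km.

52532 km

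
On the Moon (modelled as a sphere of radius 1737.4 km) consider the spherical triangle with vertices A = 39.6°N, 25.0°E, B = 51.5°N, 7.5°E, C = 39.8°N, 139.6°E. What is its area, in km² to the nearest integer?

Side lengths (central angles): a = 1.3895, b = 1.4085, c = 0.2967 rad; semiperimeter s = 1.5473.
By l'Huilier's theorem, tan(E/4) = √[tan(s/2) tan((s−a)/2) tan((s−b)/2) tan((s−c)/2)], giving spherical excess E = 0.2488 rad.
Area = E·R² = 0.2488 × (1737.4)² ≈ 750964 km².

750964 km²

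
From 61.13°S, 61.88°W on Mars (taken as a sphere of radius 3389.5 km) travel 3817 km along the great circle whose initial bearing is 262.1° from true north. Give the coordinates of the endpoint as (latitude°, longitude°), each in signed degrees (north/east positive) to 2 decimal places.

Angular distance δ = d/R = 3817/3389.5 = 1.12612 rad; initial bearing θ = 4.5745 rad.
sin φ₂ = sin φ₁ cos δ + cos φ₁ sin δ cos θ = (-0.8757)(0.4302) + (0.4828)(0.9028)(-0.1374) = -0.4366, so φ₂ = -25.89°.
Δλ = atan2(sin θ sin δ cos φ₁, cos δ − sin φ₁ sin φ₂) = atan2(-0.4317, 0.0478) = -83.680°.
λ₂ = -61.880° − 83.680° = -145.56°.

-25.89°, -145.56°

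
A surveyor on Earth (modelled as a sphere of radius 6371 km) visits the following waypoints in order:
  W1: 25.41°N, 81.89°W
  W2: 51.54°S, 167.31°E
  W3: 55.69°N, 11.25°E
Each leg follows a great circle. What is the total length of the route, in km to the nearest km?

31987 km

Leg W1→W2: central angle 2.1359 rad, distance 13607.8 km.
Leg W2→W3: central angle 2.8848 rad, distance 18379.3 km.
Total: 13607.8 + 18379.3 ≈ 31987 km.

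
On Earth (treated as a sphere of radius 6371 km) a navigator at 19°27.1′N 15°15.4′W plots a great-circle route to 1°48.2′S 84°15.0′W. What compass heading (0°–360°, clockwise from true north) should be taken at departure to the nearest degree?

261°

Δλ = -68.993° = -1.2042 rad.
y = sin Δλ · cos φ₂ = (-0.9335)(0.9995) = -0.9331
x = cos φ₁ sin φ₂ − sin φ₁ cos φ₂ cos Δλ = (0.9429)(-0.0315) − (0.3330)(0.9995)(0.3585) = -0.1490
θ = atan2(y, x) = -99.07°; adding 360° gives 261°.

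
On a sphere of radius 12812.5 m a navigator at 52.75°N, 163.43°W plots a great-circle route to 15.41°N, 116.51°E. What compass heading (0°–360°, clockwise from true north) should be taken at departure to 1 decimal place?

With φ₁ = 0.9207, φ₂ = 0.2690, Δλ = -1.3973 rad, the forward-azimuth formula gives
θ = atan2( sin Δλ cos φ₂ , cos φ₁ sin φ₂ − sin φ₁ cos φ₂ cos Δλ ) = atan2(-0.9496, 0.0284) = -88.29°.
Adding 360° brings this into [0°, 360°): 271.7°.

271.7°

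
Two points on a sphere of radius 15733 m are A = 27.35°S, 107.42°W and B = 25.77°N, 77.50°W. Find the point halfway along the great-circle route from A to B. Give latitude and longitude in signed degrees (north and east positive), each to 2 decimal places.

The central angle between A and B is δ = 1.0546 rad.
With f = 0.5, the slerp weights are sin((1−f)δ)/sin δ = 0.5786 and sin(fδ)/sin δ = 0.5786.
Weighted sum of the unit vectors: (0.5786)·(-0.2659,-0.8475,-0.4594) + (0.5786)·(0.1949,-0.8792,0.4348) = (-0.0411, -0.9991, -0.0143).
Converting back: φ = atan2(z, √(x²+y²)) = -0.82°, λ = atan2(y, x) = -92.35°.

-0.82°, -92.35°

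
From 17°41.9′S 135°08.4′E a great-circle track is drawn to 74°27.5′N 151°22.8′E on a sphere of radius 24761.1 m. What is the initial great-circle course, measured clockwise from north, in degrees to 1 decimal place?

Δλ = 16.240° = 0.2834 rad.
y = sin Δλ · cos φ₂ = (0.2797)(0.2679) = 0.0749
x = cos φ₁ sin φ₂ − sin φ₁ cos φ₂ cos Δλ = (0.9527)(0.9634) − (-0.3040)(0.2679)(0.9601) = 0.9960
θ = atan2(y, x) = 4.30°, so the bearing is 4.3°.

4.3°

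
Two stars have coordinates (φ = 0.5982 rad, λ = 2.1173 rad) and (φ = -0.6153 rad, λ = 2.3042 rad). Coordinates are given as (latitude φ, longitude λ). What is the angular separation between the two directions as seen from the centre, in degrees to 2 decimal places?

70.25°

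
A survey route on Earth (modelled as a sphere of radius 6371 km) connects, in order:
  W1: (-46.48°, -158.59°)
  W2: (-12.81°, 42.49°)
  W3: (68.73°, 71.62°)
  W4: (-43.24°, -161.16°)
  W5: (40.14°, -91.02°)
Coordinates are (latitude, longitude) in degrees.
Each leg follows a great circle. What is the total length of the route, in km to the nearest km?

49978 km

Leg W1→W2: central angle 2.0553 rad, distance 13094.2 km.
Leg W2→W3: central angle 1.4682 rad, distance 9354.2 km.
Leg W3→W4: central angle 2.4952 rad, distance 15896.7 km.
Leg W4→W5: central angle 1.8260 rad, distance 11633.4 km.
Total: 13094.2 + 9354.2 + 15896.7 + 11633.4 ≈ 49978 km.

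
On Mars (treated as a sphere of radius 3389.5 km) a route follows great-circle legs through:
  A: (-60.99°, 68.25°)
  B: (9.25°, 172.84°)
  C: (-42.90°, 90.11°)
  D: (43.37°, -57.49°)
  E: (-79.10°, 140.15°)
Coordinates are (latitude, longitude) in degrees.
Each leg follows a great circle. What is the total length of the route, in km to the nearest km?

Leg A→B: central angle 1.8350 rad, distance 6219.8 km.
Leg B→C: central angle 1.5887 rad, distance 5385.0 km.
Leg C→D: central angle 2.7315 rad, distance 9258.3 km.
Leg D→E: central angle 2.5070 rad, distance 8497.5 km.
Total: 6219.8 + 5385.0 + 9258.3 + 8497.5 ≈ 29361 km.

29361 km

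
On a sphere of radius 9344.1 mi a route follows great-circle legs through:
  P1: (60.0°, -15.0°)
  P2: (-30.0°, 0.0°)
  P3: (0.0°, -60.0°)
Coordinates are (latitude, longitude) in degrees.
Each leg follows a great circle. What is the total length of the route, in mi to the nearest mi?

Leg P1→P2: central angle 1.5856 rad, distance 14815.6 mi.
Leg P2→P3: central angle 1.1230 rad, distance 10493.1 mi.
Total: 14815.6 + 10493.1 ≈ 25309 mi.

25309 mi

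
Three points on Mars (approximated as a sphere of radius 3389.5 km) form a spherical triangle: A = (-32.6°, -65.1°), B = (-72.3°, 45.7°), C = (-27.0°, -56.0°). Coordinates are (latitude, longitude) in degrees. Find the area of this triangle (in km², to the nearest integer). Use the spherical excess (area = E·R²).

Side lengths (central angles): a = 1.1836, b = 0.1688, c = 1.1348 rad; semiperimeter s = 1.2436.
By l'Huilier's theorem, tan(E/4) = √[tan(s/2) tan((s−a)/2) tan((s−b)/2) tan((s−c)/2)], giving spherical excess E = 0.1057 rad.
Area = E·R² = 0.1057 × (3389.5)² ≈ 1213976 km².

1213976 km²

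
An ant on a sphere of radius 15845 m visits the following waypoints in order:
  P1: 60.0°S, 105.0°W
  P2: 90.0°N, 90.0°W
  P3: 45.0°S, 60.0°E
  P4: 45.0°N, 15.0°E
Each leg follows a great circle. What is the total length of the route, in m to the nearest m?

Leg P1→P2: central angle 2.6180 rad, distance 41482.1 m.
Leg P2→P3: central angle 2.3562 rad, distance 37333.9 m.
Leg P3→P4: central angle 1.7178 rad, distance 27218.1 m.
Total: 41482.1 + 37333.9 + 27218.1 ≈ 106034 m.

106034 m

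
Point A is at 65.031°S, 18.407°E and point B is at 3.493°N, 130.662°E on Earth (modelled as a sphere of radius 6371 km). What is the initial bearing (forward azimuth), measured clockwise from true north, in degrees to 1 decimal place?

108.9°

With φ₁ = -1.1350, φ₂ = 0.0610, Δλ = 1.9592 rad, the forward-azimuth formula gives
θ = atan2( sin Δλ cos φ₂ , cos φ₁ sin φ₂ − sin φ₁ cos φ₂ cos Δλ ) = atan2(0.9238, -0.3170) = 108.94°.
So the initial bearing is 108.9°.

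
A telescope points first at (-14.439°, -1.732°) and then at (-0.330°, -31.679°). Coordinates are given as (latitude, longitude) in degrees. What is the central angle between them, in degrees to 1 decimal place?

32.8°

In radians: φ₁ = -0.2520, φ₂ = -0.0058, Δλ = -29.947° = -0.5227 rad.
Haversine: a = sin²(Δφ/2) + cos φ₁ cos φ₂ sin²(Δλ/2) = 0.0151 + (0.9684)(1.0000)(0.0668) = 0.07973.
Central angle c = 2·arcsin(√a) = 0.57252 rad.
So the angular separation is 32.8°.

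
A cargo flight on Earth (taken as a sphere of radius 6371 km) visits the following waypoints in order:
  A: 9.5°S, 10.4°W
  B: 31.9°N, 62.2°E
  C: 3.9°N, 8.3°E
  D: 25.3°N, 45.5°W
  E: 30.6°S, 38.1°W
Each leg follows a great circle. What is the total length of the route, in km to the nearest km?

27847 km

Leg A→B: central angle 1.4069 rad, distance 8963.3 km.
Leg B→C: central angle 1.0063 rad, distance 6411.1 km.
Leg C→D: central angle 0.9743 rad, distance 6207.0 km.
Leg D→E: central angle 0.9834 rad, distance 6265.5 km.
Total: 8963.3 + 6411.1 + 6207.0 + 6265.5 ≈ 27847 km.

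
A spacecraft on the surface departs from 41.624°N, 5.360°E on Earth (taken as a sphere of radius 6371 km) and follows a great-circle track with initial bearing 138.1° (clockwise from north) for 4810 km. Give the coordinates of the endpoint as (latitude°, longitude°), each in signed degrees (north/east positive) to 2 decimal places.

Angular distance δ = d/R = 4810/6371 = 0.75498 rad; initial bearing θ = 2.4103 rad.
sin φ₂ = sin φ₁ cos δ + cos φ₁ sin δ cos θ = (0.6642)(0.7283) + (0.7475)(0.6853)(-0.7443) = 0.1025, so φ₂ = 5.88°.
Δλ = atan2(sin θ sin δ cos φ₁, cos δ − sin φ₁ sin φ₂) = atan2(0.3421, 0.6602) = 27.392°.
λ₂ = 5.360° + 27.392° = 32.75°.

5.88°, 32.75°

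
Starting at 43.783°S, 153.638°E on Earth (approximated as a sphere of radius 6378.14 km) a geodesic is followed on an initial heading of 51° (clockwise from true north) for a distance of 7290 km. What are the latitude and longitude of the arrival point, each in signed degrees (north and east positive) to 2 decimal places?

7.26°, -160.90°

Angular distance δ = d/R = 7290/6378.14 = 1.14297 rad; initial bearing θ = 0.8901 rad.
sin φ₂ = sin φ₁ cos δ + cos φ₁ sin δ cos θ = (-0.6919)(0.4149) + (0.7220)(0.9099)(0.6293) = 0.1263, so φ₂ = 7.26°.
Δλ = atan2(sin θ sin δ cos φ₁, cos δ − sin φ₁ sin φ₂) = atan2(0.5105, 0.5023) = 45.464°.
λ₂ = 153.638° + 45.464° = 199.10° → -160.90° after wrapping to (−180°, 180°].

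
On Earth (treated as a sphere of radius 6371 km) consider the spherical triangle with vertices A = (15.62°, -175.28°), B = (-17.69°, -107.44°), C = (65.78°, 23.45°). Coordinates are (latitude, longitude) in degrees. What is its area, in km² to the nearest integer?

Side lengths (central angles): a = 2.1329, b = 1.6998, c = 1.3034 rad; semiperimeter s = 2.5680.
By l'Huilier's theorem, tan(E/4) = √[tan(s/2) tan((s−a)/2) tan((s−b)/2) tan((s−c)/2)], giving spherical excess E = 1.8692 rad.
Area = E·R² = 1.8692 × (6371)² ≈ 75871521 km².

75871521 km²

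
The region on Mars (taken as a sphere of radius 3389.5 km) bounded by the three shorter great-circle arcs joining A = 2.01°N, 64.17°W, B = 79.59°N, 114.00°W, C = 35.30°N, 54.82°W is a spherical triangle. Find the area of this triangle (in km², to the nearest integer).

1799688 km²

Side lengths (central angles): a = 0.8712, b = 0.6005, c = 1.4192 rad; semiperimeter s = 1.4455.
By l'Huilier's theorem, tan(E/4) = √[tan(s/2) tan((s−a)/2) tan((s−b)/2) tan((s−c)/2)], giving spherical excess E = 0.1566 rad.
Area = E·R² = 0.1566 × (3389.5)² ≈ 1799688 km².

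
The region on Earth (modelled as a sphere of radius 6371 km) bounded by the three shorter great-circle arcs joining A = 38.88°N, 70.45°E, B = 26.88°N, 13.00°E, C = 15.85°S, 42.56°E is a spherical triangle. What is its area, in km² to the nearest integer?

16862058 km²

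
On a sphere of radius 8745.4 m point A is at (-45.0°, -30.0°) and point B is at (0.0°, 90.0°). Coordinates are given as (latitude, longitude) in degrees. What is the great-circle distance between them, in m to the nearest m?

16898 m

In radians: φ₁ = -0.7854, φ₂ = 0.0000, Δλ = 120.000° = 2.0944 rad.
cos c = sin φ₁ sin φ₂ + cos φ₁ cos φ₂ cos Δλ = (-0.7071)(0.0000) + (0.7071)(1.0000)(-0.5000) = -0.35355,
so c = arccos(-0.35355) = 1.93216 rad.
Distance = R·c = 8745.4 × 1.9322 ≈ 16898 m.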